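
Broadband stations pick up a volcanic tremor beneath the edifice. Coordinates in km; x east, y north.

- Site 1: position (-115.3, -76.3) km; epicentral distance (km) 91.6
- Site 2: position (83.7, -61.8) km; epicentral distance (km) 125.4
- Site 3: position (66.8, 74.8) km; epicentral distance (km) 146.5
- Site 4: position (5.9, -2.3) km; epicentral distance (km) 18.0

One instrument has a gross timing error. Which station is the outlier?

Solve using three stations at a time. Using Site 1, Site 2, Site 3 (subtract circle equations pairwise → linear system) gives (x, y) ≈ (-37.2, -28.4).
Distances from that point to each station vs reported:
  Site 1: calculated 91.6 vs reported 91.6 → residual 0.0 km
  Site 2: calculated 125.4 vs reported 125.4 → residual 0.0 km
  Site 3: calculated 146.5 vs reported 146.5 → residual 0.0 km
  Site 4: calculated 50.4 vs reported 18.0 → residual 32.4 km
Site 1, Site 2, Site 3 are mutually consistent (residuals ≈ 0); Site 4 is off by 32.4 km.

Site 4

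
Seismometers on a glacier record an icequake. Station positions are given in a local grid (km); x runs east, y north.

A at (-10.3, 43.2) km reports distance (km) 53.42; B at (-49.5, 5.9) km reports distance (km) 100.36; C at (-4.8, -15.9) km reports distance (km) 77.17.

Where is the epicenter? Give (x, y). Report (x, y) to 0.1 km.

Circle about each station: (x + 10.3)² + (y − 43.2)² = 53.42²; (x + 49.5)² + (y − 5.9)² = 100.36²; (x + 4.8)² + (y + 15.9)² = 77.17².
Subtracting pairs of circle equations eliminates x²+y² and gives linear equations (the radical axes):
-78.4 x − 74.6 y = -6705.70
11.0 x − 118.2 y = -4797.99
Solving the 2×2 system: x ≈ 43.1, y ≈ 44.6 km.

x ≈ 43.1 km, y ≈ 44.6 km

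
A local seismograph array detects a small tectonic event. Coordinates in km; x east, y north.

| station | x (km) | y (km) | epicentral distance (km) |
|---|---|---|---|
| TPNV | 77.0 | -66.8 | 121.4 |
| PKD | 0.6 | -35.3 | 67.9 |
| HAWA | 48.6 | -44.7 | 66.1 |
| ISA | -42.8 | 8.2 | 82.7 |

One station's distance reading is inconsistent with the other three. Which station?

Solve using three stations at a time. Using PKD, HAWA, ISA (subtract circle equations pairwise → linear system) gives (x, y) ≈ (39.0, 20.8).
Distances from that point to each station vs reported:
  TPNV: calculated 95.5 vs reported 121.4 → residual 25.9 km
  PKD: calculated 68.0 vs reported 67.9 → residual 0.1 km
  HAWA: calculated 66.2 vs reported 66.1 → residual 0.1 km
  ISA: calculated 82.8 vs reported 82.7 → residual 0.1 km
PKD, HAWA, ISA are mutually consistent (residuals ≈ 0); TPNV is off by 25.9 km.

TPNV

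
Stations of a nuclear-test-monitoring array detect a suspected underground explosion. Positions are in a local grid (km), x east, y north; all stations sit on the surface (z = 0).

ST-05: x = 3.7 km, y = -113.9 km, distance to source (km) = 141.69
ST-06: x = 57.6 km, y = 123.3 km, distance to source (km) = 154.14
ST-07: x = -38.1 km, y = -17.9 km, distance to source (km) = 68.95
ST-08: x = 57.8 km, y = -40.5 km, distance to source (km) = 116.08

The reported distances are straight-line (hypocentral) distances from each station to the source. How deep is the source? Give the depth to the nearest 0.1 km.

depth ≈ 62.0 km

Each station gives a sphere (x−x_i)² + (y−y_i)² + z² = d_i² (stations at z=0).
Subtracting the ST-05 sphere from ST-06 and ST-07: z² cancels, leaving linear equations in x and y:
107.8 x + 474.4 y = 1850.67
-83.6 x + 192.0 y = 4107.07
Solving: x ≈ -26.394, y ≈ 9.899 km (keep extra digits for the depth step; rounded: -26.4, 9.9).
Then from the ST-05 sphere: z² = 141.69² − (x − 3.7)² − (y + 113.9)² with x = -26.394, y = 9.899, so z ≈ 62.002 ≈ 62.0 km.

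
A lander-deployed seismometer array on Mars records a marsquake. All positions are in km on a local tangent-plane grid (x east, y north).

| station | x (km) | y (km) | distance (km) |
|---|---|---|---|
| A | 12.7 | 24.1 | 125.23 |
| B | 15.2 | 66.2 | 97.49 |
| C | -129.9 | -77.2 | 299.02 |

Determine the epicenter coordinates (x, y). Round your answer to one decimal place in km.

Circle about each station: (x − 12.7)² + (y − 24.1)² = 125.23²; (x − 15.2)² + (y − 66.2)² = 97.49²; (x + 129.9)² + (y + 77.2)² = 299.02².
Subtracting pairs of circle equations eliminates x²+y² and gives linear equations (the radical axes):
5.0 x + 84.2 y = 10049.63
-285.2 x − 202.6 y = -51638.66
Solving the 2×2 system: x ≈ 100.5, y ≈ 113.4 km.

x ≈ 100.5 km, y ≈ 113.4 km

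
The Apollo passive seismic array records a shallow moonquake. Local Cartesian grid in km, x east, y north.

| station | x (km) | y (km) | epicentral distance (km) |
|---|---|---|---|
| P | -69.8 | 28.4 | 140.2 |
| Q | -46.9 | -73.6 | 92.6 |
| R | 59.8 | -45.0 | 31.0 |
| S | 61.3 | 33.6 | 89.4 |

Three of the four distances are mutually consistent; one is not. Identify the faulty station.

R

Solve using three stations at a time. Using P, Q, S (subtract circle equations pairwise → linear system) gives (x, y) ≈ (43.6, -54.0).
Distances from that point to each station vs reported:
  P: calculated 140.2 vs reported 140.2 → residual 0.0 km
  Q: calculated 92.6 vs reported 92.6 → residual 0.0 km
  R: calculated 18.5 vs reported 31.0 → residual 12.5 km
  S: calculated 89.4 vs reported 89.4 → residual 0.0 km
P, Q, S are mutually consistent (residuals ≈ 0); R is off by 12.5 km.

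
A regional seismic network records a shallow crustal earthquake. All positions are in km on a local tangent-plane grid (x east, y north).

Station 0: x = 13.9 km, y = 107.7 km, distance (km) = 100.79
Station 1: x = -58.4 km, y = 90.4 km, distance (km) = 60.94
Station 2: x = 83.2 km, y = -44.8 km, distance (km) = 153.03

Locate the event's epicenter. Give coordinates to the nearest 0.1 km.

Circle about each station: (x − 13.9)² + (y − 107.7)² = 100.79²; (x + 58.4)² + (y − 90.4)² = 60.94²; (x − 83.2)² + (y + 44.8)² = 153.03².
Subtracting pairs of circle equations eliminates x²+y² and gives linear equations (the radical axes):
-144.6 x − 34.6 y = 6235.16
138.6 x − 305.0 y = -16122.78
Solving the 2×2 system: x ≈ -50.3, y ≈ 30.0 km.

x ≈ -50.3 km, y ≈ 30.0 km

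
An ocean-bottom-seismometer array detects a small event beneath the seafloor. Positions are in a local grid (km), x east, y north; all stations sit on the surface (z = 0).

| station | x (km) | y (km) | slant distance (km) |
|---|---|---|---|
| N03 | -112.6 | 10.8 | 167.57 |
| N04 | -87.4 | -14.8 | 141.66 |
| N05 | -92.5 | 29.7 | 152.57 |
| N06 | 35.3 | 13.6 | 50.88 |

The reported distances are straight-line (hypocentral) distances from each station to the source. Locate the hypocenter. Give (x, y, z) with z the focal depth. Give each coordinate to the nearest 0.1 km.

Each station gives a sphere (x−x_i)² + (y−y_i)² + z² = d_i² (stations at z=0).
Subtracting the N03 sphere from N04 and N05: z² cancels, leaving linear equations in x and y:
50.4 x − 51.2 y = 3074.55
40.2 x + 37.8 y = 1445.04
Solving: x ≈ 47.991, y ≈ -12.809 km (keep extra digits for the depth step; rounded: 48.0, -12.8).
Then from the N03 sphere: z² = 167.57² − (x + 112.6)² − (y − 10.8)² with x = 47.991, y = -12.809, so z ≈ 41.628 ≈ 41.6 km.

x ≈ 48.0 km, y ≈ -12.8 km, depth ≈ 41.6 km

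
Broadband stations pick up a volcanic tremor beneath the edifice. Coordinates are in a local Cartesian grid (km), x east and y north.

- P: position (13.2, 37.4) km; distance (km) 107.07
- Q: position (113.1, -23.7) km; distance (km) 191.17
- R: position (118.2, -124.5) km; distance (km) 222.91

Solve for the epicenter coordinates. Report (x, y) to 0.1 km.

Circle about each station: (x − 13.2)² + (y − 37.4)² = 107.07²; (x − 113.1)² + (y + 23.7)² = 191.17²; (x − 118.2)² + (y + 124.5)² = 222.91².
Subtracting the P equation from the Q and R equations removes the quadratic terms:
199.8 x − 122.2 y = -13301.68
210.0 x − 323.8 y = -10326.39
Solving the 2×2 system: x ≈ -78.0, y ≈ -18.7 km.
Check against P (with the unrounded x, y): √((x − 13.2)²+(y − 37.4)²) = 107.09 ≈ 107.07 km. ✓

-78.0 km east, -18.7 km north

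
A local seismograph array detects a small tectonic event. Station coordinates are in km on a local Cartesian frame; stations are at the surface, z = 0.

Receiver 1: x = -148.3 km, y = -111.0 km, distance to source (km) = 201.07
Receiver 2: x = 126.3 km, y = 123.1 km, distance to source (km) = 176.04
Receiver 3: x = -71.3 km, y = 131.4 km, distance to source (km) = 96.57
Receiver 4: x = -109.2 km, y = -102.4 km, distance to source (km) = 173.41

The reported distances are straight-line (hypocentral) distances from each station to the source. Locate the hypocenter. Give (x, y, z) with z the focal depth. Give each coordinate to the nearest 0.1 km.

(-30.6, 49.2, 30.2)

Each station gives a sphere (x−x_i)² + (y−y_i)² + z² = d_i² (stations at z=0).
Subtracting the Receiver 1 sphere from Receiver 2 and Receiver 3: z² cancels, leaving linear equations in x and y:
549.2 x + 468.2 y = 6230.47
154.0 x + 484.8 y = 19139.14
Solving: x ≈ -30.597, y ≈ 49.198 km (keep extra digits for the depth step; rounded: -30.6, 49.2).
Then from the Receiver 1 sphere: z² = 201.07² − (x + 148.3)² − (y + 111.0)² with x = -30.597, y = 49.198, so z ≈ 30.195 ≈ 30.2 km.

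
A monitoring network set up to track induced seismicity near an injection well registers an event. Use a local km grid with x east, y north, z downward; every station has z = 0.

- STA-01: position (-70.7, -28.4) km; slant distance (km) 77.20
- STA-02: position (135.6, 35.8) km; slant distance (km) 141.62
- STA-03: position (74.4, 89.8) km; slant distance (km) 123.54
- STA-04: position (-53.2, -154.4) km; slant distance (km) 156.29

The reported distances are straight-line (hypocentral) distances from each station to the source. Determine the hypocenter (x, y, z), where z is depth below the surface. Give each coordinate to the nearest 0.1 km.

Each station gives a sphere (x−x_i)² + (y−y_i)² + z² = d_i² (stations at z=0).
Subtracting the STA-01 sphere from STA-02 and STA-03: z² cancels, leaving linear equations in x and y:
412.6 x + 128.4 y = -232.43
290.2 x + 236.4 y = -1507.94
Solving: x ≈ 2.301, y ≈ -9.203 km (keep extra digits for the depth step; rounded: 2.3, -9.2).
Then from the STA-01 sphere: z² = 77.20² − (x + 70.7)² − (y + 28.4)² with x = 2.301, y = -9.203, so z ≈ 16.192 ≈ 16.2 km.
Check against STA-04 (with the unrounded solution): distance 156.28 ≈ 156.29 km. ✓

x ≈ 2.3 km, y ≈ -9.2 km, depth ≈ 16.2 km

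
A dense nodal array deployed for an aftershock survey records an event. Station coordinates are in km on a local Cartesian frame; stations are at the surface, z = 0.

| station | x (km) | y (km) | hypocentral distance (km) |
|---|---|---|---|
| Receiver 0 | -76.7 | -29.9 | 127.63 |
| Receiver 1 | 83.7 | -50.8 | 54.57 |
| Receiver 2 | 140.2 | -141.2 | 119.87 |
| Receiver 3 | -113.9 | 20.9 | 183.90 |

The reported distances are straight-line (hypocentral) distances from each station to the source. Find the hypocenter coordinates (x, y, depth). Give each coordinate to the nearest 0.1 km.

Each station gives a sphere (x−x_i)² + (y−y_i)² + z² = d_i² (stations at z=0).
Subtracting the Receiver 0 sphere from Receiver 1 and Receiver 2: z² cancels, leaving linear equations in x and y:
320.8 x − 41.8 y = 16120.96
433.8 x − 222.6 y = 34737.18
Solving: x ≈ 40.102, y ≈ -77.902 km (keep extra digits for the depth step; rounded: 40.1, -77.9).
Then from the Receiver 0 sphere: z² = 127.63² − (x + 76.7)² − (y + 29.9)² with x = 40.102, y = -77.902, so z ≈ 18.507 ≈ 18.5 km.
Check against Receiver 3 (with the unrounded solution): distance 183.90 ≈ 183.90 km. ✓

x ≈ 40.1 km, y ≈ -77.9 km, depth ≈ 18.5 km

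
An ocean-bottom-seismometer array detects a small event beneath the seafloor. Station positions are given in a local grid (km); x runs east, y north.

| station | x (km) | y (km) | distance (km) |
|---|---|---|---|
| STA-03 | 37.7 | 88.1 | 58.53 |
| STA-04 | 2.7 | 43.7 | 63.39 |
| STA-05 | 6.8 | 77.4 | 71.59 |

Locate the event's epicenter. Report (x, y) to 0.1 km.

Circle about each station: (x − 37.7)² + (y − 88.1)² = 58.53²; (x − 2.7)² + (y − 43.7)² = 63.39²; (x − 6.8)² + (y − 77.4)² = 71.59².
Subtracting the STA-03 equation from the STA-04 and STA-05 equations removes the quadratic terms:
-70.0 x − 88.8 y = -7858.45
-61.8 x − 21.4 y = -4845.27
Solving the 2×2 system: x ≈ 65.7, y ≈ 36.7 km.

(65.7, 36.7)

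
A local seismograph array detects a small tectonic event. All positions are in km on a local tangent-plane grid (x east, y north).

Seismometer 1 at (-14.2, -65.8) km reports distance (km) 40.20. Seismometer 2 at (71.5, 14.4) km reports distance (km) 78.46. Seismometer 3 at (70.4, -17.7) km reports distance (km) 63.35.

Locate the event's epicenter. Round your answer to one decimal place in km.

x ≈ 8.9 km, y ≈ -32.9 km

Circle about each station: (x + 14.2)² + (y + 65.8)² = 40.20²; (x − 71.5)² + (y − 14.4)² = 78.46²; (x − 70.4)² + (y + 17.7)² = 63.35².
Subtracting the Seismometer 1 equation from the Seismometer 2 and Seismometer 3 equations removes the quadratic terms:
171.4 x + 160.4 y = -3751.60
169.2 x + 96.2 y = -1659.01
Solving the 2×2 system: x ≈ 8.9, y ≈ -32.9 km.
Check against Seismometer 1 (with the unrounded x, y): √((x + 14.2)²+(y + 65.8)²) = 40.20 ≈ 40.20 km. ✓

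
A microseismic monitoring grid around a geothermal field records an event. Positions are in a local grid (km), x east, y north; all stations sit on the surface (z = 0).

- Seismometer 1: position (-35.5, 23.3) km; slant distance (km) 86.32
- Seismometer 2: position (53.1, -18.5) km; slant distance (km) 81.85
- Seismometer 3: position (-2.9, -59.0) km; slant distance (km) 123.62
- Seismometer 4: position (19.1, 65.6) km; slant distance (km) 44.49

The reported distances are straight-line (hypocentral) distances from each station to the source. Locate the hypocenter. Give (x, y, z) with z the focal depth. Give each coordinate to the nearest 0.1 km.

Each station gives a sphere (x−x_i)² + (y−y_i)² + z² = d_i² (stations at z=0).
Subtracting the Seismometer 1 sphere from Seismometer 2 and Seismometer 3: z² cancels, leaving linear equations in x and y:
177.2 x − 83.6 y = 2110.44
65.2 x − 164.6 y = -6144.49
Solving: x ≈ 36.306, y ≈ 51.711 km (keep extra digits for the depth step; rounded: 36.3, 51.7).
Then from the Seismometer 1 sphere: z² = 86.32² − (x + 35.5)² − (y − 23.3)² with x = 36.306, y = 51.711, so z ≈ 38.573 ≈ 38.6 km.

x ≈ 36.3 km, y ≈ 51.7 km, depth ≈ 38.6 km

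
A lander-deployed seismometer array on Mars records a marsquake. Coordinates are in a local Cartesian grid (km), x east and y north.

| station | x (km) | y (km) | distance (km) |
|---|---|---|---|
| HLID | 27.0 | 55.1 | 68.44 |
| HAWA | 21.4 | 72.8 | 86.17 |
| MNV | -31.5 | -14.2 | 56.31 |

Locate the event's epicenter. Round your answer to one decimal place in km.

Circle about each station: (x − 27.0)² + (y − 55.1)² = 68.44²; (x − 21.4)² + (y − 72.8)² = 86.17²; (x + 31.5)² + (y + 14.2)² = 56.31².
Subtracting the HLID equation from the HAWA and MNV equations removes the quadratic terms:
-11.2 x + 35.4 y = -748.45
-117.0 x − 138.6 y = -1057.90
Solving the 2×2 system: x ≈ 24.8, y ≈ -13.3 km.
Check against HLID (with the unrounded x, y): √((x − 27.0)²+(y − 55.1)²) = 68.43 ≈ 68.44 km. ✓

(24.8, -13.3)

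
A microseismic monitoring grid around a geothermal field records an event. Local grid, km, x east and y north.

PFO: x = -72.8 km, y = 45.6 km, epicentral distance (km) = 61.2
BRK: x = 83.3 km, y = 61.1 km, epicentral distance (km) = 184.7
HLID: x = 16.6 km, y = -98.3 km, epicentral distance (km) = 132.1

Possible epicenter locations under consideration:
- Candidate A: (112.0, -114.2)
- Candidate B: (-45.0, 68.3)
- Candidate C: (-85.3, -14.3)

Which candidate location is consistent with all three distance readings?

Candidate C

For each candidate, compare |candidate − station| to the reported distance:
Candidate A: residuals PFO 183.1, BRK 7.1, HLID 35.4 → max 183.1 km
Candidate B: residuals PFO 25.3, BRK 56.2, HLID 45.5 → max 56.2 km
Candidate C: residuals PFO 0.0, BRK 0.0, HLID 0.0 → max 0.0 km
Only Candidate C has all residuals ≈ 0.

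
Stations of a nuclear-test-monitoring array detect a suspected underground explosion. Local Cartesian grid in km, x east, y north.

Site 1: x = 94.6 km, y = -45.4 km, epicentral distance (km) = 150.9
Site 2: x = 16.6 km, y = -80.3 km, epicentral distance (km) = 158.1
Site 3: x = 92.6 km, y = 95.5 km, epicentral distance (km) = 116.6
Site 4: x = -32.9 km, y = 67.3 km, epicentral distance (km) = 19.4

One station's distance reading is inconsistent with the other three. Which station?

Site 2

Solve using three stations at a time. Using Site 1, Site 3, Site 4 (subtract circle equations pairwise → linear system) gives (x, y) ≈ (-17.1, 56.0).
Distances from that point to each station vs reported:
  Site 1: calculated 150.9 vs reported 150.9 → residual 0.0 km
  Site 2: calculated 140.4 vs reported 158.1 → residual 17.7 km
  Site 3: calculated 116.6 vs reported 116.6 → residual 0.0 km
  Site 4: calculated 19.4 vs reported 19.4 → residual 0.0 km
Site 1, Site 3, Site 4 are mutually consistent (residuals ≈ 0); Site 2 is off by 17.7 km.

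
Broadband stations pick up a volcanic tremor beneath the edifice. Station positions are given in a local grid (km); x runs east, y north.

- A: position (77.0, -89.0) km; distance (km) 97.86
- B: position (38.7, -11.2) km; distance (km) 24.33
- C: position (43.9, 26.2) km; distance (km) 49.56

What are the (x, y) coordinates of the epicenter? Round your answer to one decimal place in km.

14.5 km east, -13.7 km north

Circle about each station: (x − 77.0)² + (y + 89.0)² = 97.86²; (x − 38.7)² + (y + 11.2)² = 24.33²; (x − 43.9)² + (y − 26.2)² = 49.56².
Subtracting pairs of circle equations eliminates x²+y² and gives linear equations (the radical axes):
-76.6 x + 155.6 y = -3242.24
-66.2 x + 230.4 y = -4115.96
Solving the 2×2 system: x ≈ 14.5, y ≈ -13.7 km.
Check against A (with the unrounded x, y): √((x − 77.0)²+(y + 89.0)²) = 97.86 ≈ 97.86 km. ✓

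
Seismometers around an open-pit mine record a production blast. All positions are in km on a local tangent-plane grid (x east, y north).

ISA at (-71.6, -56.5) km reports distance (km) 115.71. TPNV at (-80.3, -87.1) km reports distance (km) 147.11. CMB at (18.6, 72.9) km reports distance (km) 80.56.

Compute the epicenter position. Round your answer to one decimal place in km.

(-60.7, 58.7)

Circle about each station: (x + 71.6)² + (y + 56.5)² = 115.71²; (x + 80.3)² + (y + 87.1)² = 147.11²; (x − 18.6)² + (y − 72.9)² = 80.56².
Subtracting the ISA equation from the TPNV and CMB equations removes the quadratic terms:
-17.4 x − 61.2 y = -2536.86
180.4 x + 258.8 y = 4240.45
Solving the 2×2 system: x ≈ -60.7, y ≈ 58.7 km.
Check against ISA (with the unrounded x, y): √((x + 71.6)²+(y + 56.5)²) = 115.73 ≈ 115.71 km. ✓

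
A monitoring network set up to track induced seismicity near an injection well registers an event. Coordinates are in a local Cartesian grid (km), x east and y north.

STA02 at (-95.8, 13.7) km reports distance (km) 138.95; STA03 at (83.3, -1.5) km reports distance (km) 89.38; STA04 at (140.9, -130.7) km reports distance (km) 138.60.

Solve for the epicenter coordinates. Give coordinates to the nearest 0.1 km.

(19.4, -64.0)

Circle about each station: (x + 95.8)² + (y − 13.7)² = 138.95²; (x − 83.3)² + (y + 1.5)² = 89.38²; (x − 140.9)² + (y + 130.7)² = 138.60².
Subtracting the STA02 equation from the STA03 and STA04 equations removes the quadratic terms:
358.2 x − 30.4 y = 8894.13
473.4 x − 288.8 y = 27667.11
Solving the 2×2 system: x ≈ 19.4, y ≈ -64.0 km.
Check against STA02 (with the unrounded x, y): √((x + 95.8)²+(y − 13.7)²) = 138.95 ≈ 138.95 km. ✓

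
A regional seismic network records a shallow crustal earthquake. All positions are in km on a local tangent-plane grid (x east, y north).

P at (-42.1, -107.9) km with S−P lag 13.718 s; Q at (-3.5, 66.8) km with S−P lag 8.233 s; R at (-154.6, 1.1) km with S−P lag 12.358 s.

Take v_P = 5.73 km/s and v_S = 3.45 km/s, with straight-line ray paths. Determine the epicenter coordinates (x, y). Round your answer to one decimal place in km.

(-47.9, 10.9)

Distance from S−P lag: d = Δt · v_P v_S / (v_P − v_S) = Δt · (5.73·3.45)/(5.73−3.45) ≈ 8.6704·Δt.
So d_P = 118.94, d_Q = 71.38, d_R = 107.15 km.
Circle about each station: (x + 42.1)² + (y + 107.9)² = 118.94²; (x + 3.5)² + (y − 66.8)² = 71.38²; (x + 154.6)² + (y − 1.1)² = 107.15².
Subtracting the P equation from the Q and R equations removes the quadratic terms:
77.2 x + 349.4 y = 111.29
-225.0 x + 218.0 y = 13153.15
Solving the 2×2 system: x ≈ -47.9, y ≈ 10.9 km.
Check against P (with the unrounded x, y): √((x + 42.1)²+(y + 107.9)²) = 118.94 ≈ 118.94 km. ✓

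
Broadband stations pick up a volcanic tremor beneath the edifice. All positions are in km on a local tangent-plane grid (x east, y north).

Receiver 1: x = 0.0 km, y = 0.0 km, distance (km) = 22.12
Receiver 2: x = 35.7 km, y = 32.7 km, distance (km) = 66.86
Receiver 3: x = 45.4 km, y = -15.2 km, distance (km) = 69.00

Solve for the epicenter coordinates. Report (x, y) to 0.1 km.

Circle about each station: x² + y² = 22.12²; (x − 35.7)² + (y − 32.7)² = 66.86²; (x − 45.4)² + (y + 15.2)² = 69.00².
Subtracting the Receiver 1 equation from the Receiver 2 and Receiver 3 equations removes the quadratic terms:
71.4 x + 65.4 y = -1637.19
90.8 x − 30.4 y = -1979.51
Solving the 2×2 system: x ≈ -22.1, y ≈ -0.9 km.

(-22.1, -0.9)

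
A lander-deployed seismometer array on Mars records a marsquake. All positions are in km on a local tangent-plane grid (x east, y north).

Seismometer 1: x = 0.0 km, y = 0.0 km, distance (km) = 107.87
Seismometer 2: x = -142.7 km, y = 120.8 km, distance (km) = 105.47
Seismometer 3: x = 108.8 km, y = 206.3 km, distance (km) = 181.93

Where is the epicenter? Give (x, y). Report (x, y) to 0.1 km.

Circle about each station: x² + y² = 107.87²; (x + 142.7)² + (y − 120.8)² = 105.47²; (x − 108.8)² + (y − 206.3)² = 181.93².
Subtracting pairs of circle equations eliminates x²+y² and gives linear equations (the radical axes):
-285.4 x + 241.6 y = 35467.95
217.6 x + 412.6 y = 32934.54
Solving the 2×2 system: x ≈ -39.2, y ≈ 100.5 km.

(-39.2, 100.5)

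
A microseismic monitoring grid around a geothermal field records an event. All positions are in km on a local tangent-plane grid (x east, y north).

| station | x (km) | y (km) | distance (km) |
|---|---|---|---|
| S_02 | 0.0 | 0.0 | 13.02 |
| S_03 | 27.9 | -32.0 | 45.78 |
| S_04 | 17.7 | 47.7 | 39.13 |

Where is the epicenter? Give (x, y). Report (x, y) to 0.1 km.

Circle about each station: x² + y² = 13.02²; (x − 27.9)² + (y + 32.0)² = 45.78²; (x − 17.7)² + (y − 47.7)² = 39.13².
Subtracting the S_02 equation from the S_03 and S_04 equations removes the quadratic terms:
55.8 x − 64.0 y = -123.88
35.4 x + 95.4 y = 1226.94
Solving the 2×2 system: x ≈ 8.8, y ≈ 9.6 km.

(8.8, 9.6)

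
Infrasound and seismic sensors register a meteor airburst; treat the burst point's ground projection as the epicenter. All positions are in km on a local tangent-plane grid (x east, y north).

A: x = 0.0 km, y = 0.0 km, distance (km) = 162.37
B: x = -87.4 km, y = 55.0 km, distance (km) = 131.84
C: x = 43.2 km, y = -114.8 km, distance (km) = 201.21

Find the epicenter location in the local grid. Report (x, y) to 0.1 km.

Circle about each station: x² + y² = 162.37²; (x + 87.4)² + (y − 55.0)² = 131.84²; (x − 43.2)² + (y + 114.8)² = 201.21².
Subtracting the A equation from the B and C equations removes the quadratic terms:
-174.8 x + 110.0 y = 19645.99
86.4 x − 229.6 y = 923.83
Solving the 2×2 system: x ≈ -150.6, y ≈ -60.7 km.

-150.6 km east, -60.7 km north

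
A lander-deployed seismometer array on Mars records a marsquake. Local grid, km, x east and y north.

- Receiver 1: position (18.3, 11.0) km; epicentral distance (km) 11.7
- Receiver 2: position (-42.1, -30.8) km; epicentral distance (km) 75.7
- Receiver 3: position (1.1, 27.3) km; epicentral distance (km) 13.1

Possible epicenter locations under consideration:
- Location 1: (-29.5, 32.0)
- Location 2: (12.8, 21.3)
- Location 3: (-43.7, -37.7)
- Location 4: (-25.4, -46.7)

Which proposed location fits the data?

Location 2

For each candidate, compare |candidate − station| to the reported distance:
Location 1: residuals Receiver 1 40.5, Receiver 2 11.6, Receiver 3 17.9 → max 40.5 km
Location 2: residuals Receiver 1 0.0, Receiver 2 0.0, Receiver 3 0.0 → max 0.0 km
Location 3: residuals Receiver 1 67.1, Receiver 2 68.6, Receiver 3 65.8 → max 68.6 km
Location 4: residuals Receiver 1 60.7, Receiver 2 52.6, Receiver 3 65.5 → max 65.5 km
Only Location 2 has all residuals ≈ 0.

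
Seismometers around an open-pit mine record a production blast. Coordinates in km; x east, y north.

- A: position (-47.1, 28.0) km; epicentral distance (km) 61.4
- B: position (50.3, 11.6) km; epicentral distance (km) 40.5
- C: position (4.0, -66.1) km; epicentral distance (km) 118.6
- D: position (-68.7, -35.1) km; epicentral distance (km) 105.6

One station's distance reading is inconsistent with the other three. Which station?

Solve using three stations at a time. Using A, B, D (subtract circle equations pairwise → linear system) gives (x, y) ≈ (14.3, 30.2).
Distances from that point to each station vs reported:
  A: calculated 61.4 vs reported 61.4 → residual 0.0 km
  B: calculated 40.5 vs reported 40.5 → residual 0.0 km
  C: calculated 96.9 vs reported 118.6 → residual 21.7 km
  D: calculated 105.6 vs reported 105.6 → residual 0.0 km
A, B, D are mutually consistent (residuals ≈ 0); C is off by 21.7 km.

C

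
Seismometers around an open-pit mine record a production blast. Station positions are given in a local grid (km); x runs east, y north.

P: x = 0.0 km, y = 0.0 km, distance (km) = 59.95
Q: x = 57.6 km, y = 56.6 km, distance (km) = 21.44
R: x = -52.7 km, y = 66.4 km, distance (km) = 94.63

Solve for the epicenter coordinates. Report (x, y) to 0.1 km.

Circle about each station: x² + y² = 59.95²; (x − 57.6)² + (y − 56.6)² = 21.44²; (x + 52.7)² + (y − 66.4)² = 94.63².
Subtracting pairs of circle equations eliminates x²+y² and gives linear equations (the radical axes):
115.2 x + 113.2 y = 9655.65
-105.4 x + 132.8 y = 1825.42
Solving the 2×2 system: x ≈ 39.5, y ≈ 45.1 km.

(39.5, 45.1)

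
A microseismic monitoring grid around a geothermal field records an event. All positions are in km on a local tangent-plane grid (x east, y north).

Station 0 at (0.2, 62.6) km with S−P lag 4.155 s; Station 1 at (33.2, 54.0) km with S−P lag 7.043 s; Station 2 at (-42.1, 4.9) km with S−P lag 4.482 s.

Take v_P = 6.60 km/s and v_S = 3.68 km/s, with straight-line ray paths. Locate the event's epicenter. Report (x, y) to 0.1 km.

Distance from S−P lag: d = Δt · v_P v_S / (v_P − v_S) = Δt · (6.60·3.68)/(6.60−3.68) ≈ 8.3178·Δt.
So d_Station 0 = 34.56, d_Station 1 = 58.58, d_Station 2 = 37.28 km.
Circle about each station: (x − 0.2)² + (y − 62.6)² = 34.56²; (x − 33.2)² + (y − 54.0)² = 58.58²; (x + 42.1)² + (y − 4.9)² = 37.28².
Subtracting pairs of circle equations eliminates x²+y² and gives linear equations (the radical axes):
66.0 x − 17.2 y = -2137.78
-84.6 x − 115.4 y = -2317.78
Solving the 2×2 system: x ≈ -22.8, y ≈ 36.8 km.
Check against Station 0 (with the unrounded x, y): √((x − 0.2)²+(y − 62.6)²) = 34.56 ≈ 34.56 km. ✓

-22.8 km east, 36.8 km north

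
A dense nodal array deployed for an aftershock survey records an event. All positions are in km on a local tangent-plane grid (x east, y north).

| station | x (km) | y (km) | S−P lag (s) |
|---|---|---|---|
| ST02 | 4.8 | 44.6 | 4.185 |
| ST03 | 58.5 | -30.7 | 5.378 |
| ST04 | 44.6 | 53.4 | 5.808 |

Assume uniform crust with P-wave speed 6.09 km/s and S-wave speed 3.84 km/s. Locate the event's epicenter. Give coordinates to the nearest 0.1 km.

(13.1, 1.9)

Distance from S−P lag: d = Δt · v_P v_S / (v_P − v_S) = Δt · (6.09·3.84)/(6.09−3.84) ≈ 10.3936·Δt.
So d_ST02 = 43.50, d_ST03 = 55.90, d_ST04 = 60.37 km.
Circle about each station: (x − 4.8)² + (y − 44.6)² = 43.50²; (x − 58.5)² + (y + 30.7)² = 55.90²; (x − 44.6)² + (y − 53.4)² = 60.37².
Subtracting the ST02 equation from the ST03 and ST04 equations removes the quadratic terms:
107.4 x − 150.6 y = 1119.98
79.6 x + 17.6 y = 1076.23
Solving the 2×2 system: x ≈ 13.1, y ≈ 1.9 km.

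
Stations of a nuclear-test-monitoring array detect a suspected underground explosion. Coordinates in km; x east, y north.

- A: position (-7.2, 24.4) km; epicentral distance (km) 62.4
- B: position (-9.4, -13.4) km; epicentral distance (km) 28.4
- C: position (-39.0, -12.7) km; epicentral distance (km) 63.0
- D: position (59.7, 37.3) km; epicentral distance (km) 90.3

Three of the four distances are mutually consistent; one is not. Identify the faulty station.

C

Solve using three stations at a time. Using A, B, D (subtract circle equations pairwise → linear system) gives (x, y) ≈ (7.3, -36.2).
Distances from that point to each station vs reported:
  A: calculated 62.4 vs reported 62.4 → residual 0.0 km
  B: calculated 28.3 vs reported 28.4 → residual 0.1 km
  C: calculated 52.0 vs reported 63.0 → residual 11.0 km
  D: calculated 90.3 vs reported 90.3 → residual 0.0 km
A, B, D are mutually consistent (residuals ≈ 0); C is off by 11.0 km.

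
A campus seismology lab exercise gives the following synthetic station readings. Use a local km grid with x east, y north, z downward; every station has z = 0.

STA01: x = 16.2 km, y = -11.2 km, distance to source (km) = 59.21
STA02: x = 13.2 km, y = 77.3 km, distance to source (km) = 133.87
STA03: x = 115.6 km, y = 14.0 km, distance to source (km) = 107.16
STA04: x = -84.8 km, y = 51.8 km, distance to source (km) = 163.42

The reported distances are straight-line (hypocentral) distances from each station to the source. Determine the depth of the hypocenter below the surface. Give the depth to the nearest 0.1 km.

41.2 km

Each station gives a sphere (x−x_i)² + (y−y_i)² + z² = d_i² (stations at z=0).
Subtracting the STA01 sphere from STA02 and STA03: z² cancels, leaving linear equations in x and y:
-6.0 x + 177.0 y = -8653.70
198.8 x + 50.4 y = 5194.04
Solving: x ≈ 38.194, y ≈ -47.596 km (keep extra digits for the depth step; rounded: 38.2, -47.6).
Then from the STA01 sphere: z² = 59.21² − (x − 16.2)² − (y + 11.2)² with x = 38.194, y = -47.596, so z ≈ 41.200 ≈ 41.2 km.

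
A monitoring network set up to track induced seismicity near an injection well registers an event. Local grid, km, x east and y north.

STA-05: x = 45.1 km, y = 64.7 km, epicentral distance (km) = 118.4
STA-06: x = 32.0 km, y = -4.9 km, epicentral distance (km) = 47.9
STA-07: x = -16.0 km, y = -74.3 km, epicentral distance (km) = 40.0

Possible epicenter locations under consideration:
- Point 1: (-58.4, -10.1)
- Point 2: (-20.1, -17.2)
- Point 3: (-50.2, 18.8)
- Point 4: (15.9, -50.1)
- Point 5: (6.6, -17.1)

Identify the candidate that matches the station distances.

For each candidate, compare |candidate − station| to the reported distance:
Point 1: residuals STA-05 9.3, STA-06 42.6, STA-07 36.9 → max 42.6 km
Point 2: residuals STA-05 13.7, STA-06 5.6, STA-07 17.2 → max 17.2 km
Point 3: residuals STA-05 12.6, STA-06 37.6, STA-07 59.2 → max 59.2 km
Point 4: residuals STA-05 0.1, STA-06 0.1, STA-07 0.0 → max 0.1 km
Point 5: residuals STA-05 28.0, STA-06 19.7, STA-07 21.5 → max 28.0 km
Only Point 4 has all residuals ≈ 0.

Point 4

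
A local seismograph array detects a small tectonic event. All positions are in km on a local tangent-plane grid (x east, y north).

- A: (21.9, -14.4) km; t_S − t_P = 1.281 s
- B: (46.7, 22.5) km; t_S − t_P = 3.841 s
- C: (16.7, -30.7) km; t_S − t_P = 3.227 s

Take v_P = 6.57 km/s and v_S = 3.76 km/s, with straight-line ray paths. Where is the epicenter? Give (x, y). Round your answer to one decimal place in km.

x ≈ 25.4 km, y ≈ -3.7 km

Distance from S−P lag: d = Δt · v_P v_S / (v_P − v_S) = Δt · (6.57·3.76)/(6.57−3.76) ≈ 8.7912·Δt.
So d_A = 11.26, d_B = 33.77, d_C = 28.37 km.
Circle about each station: (x − 21.9)² + (y + 14.4)² = 11.26²; (x − 46.7)² + (y − 22.5)² = 33.77²; (x − 16.7)² + (y + 30.7)² = 28.37².
Subtracting the A equation from the B and C equations removes the quadratic terms:
49.6 x + 73.8 y = 986.54
-10.4 x − 32.6 y = -143.66
Solving the 2×2 system: x ≈ 25.4, y ≈ -3.7 km.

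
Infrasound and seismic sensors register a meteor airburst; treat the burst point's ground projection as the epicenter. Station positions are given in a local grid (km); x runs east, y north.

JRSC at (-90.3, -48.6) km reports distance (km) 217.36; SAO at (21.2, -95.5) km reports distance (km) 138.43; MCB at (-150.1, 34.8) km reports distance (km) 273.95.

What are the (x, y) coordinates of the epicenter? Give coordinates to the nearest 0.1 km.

121.6 km east, -0.2 km north

Circle about each station: (x + 90.3)² + (y + 48.6)² = 217.36²; (x − 21.2)² + (y + 95.5)² = 138.43²; (x + 150.1)² + (y − 34.8)² = 273.95².
Subtracting the JRSC equation from the SAO and MCB equations removes the quadratic terms:
223.0 x − 93.8 y = 27136.14
-119.6 x + 166.8 y = -14578.23
Solving the 2×2 system: x ≈ 121.6, y ≈ -0.2 km.
Check against JRSC (with the unrounded x, y): √((x + 90.3)²+(y + 48.6)²) = 217.35 ≈ 217.36 km. ✓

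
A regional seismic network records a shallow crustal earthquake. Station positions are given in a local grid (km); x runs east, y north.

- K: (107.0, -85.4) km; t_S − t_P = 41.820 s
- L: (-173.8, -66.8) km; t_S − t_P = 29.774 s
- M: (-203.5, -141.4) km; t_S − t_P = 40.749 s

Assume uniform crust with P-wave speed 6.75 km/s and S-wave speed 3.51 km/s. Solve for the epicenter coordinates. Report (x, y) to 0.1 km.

Distance from S−P lag: d = Δt · v_P v_S / (v_P − v_S) = Δt · (6.75·3.51)/(6.75−3.51) ≈ 7.3125·Δt.
So d_K = 305.81, d_L = 217.72, d_M = 297.98 km.
Circle about each station: (x − 107.0)² + (y + 85.4)² = 305.81²; (x + 173.8)² + (y + 66.8)² = 217.72²; (x + 203.5)² + (y + 141.4)² = 297.98².
Subtracting the K equation from the L and M equations removes the quadratic terms:
-561.6 x + 37.2 y = 62044.28
-621.0 x − 112.0 y = 47391.73
Solving the 2×2 system: x ≈ -101.3, y ≈ 138.5 km.
Check against K (with the unrounded x, y): √((x − 107.0)²+(y + 85.4)²) = 305.84 ≈ 305.81 km. ✓

-101.3 km east, 138.5 km north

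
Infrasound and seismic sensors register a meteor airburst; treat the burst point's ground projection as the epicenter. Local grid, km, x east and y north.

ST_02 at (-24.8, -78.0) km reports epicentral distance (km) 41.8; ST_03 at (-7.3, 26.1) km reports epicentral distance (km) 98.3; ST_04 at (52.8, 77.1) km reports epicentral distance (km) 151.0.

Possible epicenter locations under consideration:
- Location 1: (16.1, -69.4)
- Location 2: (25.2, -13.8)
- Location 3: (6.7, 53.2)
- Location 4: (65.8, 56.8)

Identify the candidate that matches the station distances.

Location 1

For each candidate, compare |candidate − station| to the reported distance:
Location 1: residuals ST_02 0.0, ST_03 0.0, ST_04 0.0 → max 0.0 km
Location 2: residuals ST_02 39.6, ST_03 46.8, ST_04 56.0 → max 56.0 km
Location 3: residuals ST_02 93.1, ST_03 67.8, ST_04 99.1 → max 99.1 km
Location 4: residuals ST_02 120.6, ST_03 19.0, ST_04 126.9 → max 126.9 km
Only Location 1 has all residuals ≈ 0.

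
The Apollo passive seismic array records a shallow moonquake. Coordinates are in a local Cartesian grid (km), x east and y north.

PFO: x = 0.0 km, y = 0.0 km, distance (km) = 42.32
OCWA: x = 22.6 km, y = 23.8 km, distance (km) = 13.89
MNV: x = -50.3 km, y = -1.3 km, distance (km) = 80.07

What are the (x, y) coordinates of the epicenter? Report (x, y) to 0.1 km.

Circle about each station: x² + y² = 42.32²; (x − 22.6)² + (y − 23.8)² = 13.89²; (x + 50.3)² + (y + 1.3)² = 80.07².
Subtracting pairs of circle equations eliminates x²+y² and gives linear equations (the radical axes):
45.2 x + 47.6 y = 2675.25
-100.6 x − 2.6 y = -2088.44
Solving the 2×2 system: x ≈ 19.8, y ≈ 37.4 km.

x ≈ 19.8 km, y ≈ 37.4 km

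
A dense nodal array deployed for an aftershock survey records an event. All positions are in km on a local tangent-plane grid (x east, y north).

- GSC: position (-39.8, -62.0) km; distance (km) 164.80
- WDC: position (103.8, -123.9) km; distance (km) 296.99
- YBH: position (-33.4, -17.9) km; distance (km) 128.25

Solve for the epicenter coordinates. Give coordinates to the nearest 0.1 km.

Circle about each station: (x + 39.8)² + (y + 62.0)² = 164.80²; (x − 103.8)² + (y + 123.9)² = 296.99²; (x + 33.4)² + (y + 17.9)² = 128.25².
Subtracting the GSC equation from the WDC and YBH equations removes the quadratic terms:
287.2 x − 123.8 y = -40346.41
12.8 x + 88.2 y = 6718.91
Solving the 2×2 system: x ≈ -101.3, y ≈ 90.9 km.
Check against GSC (with the unrounded x, y): √((x + 39.8)²+(y + 62.0)²) = 164.79 ≈ 164.80 km. ✓

x ≈ -101.3 km, y ≈ 90.9 km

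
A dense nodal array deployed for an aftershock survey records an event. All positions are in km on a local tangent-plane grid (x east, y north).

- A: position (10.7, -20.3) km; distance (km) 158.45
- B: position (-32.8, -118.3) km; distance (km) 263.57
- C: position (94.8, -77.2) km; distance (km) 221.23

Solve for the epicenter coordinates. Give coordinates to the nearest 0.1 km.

36.1 km east, 136.1 km north

Circle about each station: (x − 10.7)² + (y + 20.3)² = 158.45²; (x + 32.8)² + (y + 118.3)² = 263.57²; (x − 94.8)² + (y + 77.2)² = 221.23².
Subtracting the A equation from the B and C equations removes the quadratic terms:
-87.0 x − 196.0 y = -29818.59
168.2 x − 113.8 y = -9416.01
Solving the 2×2 system: x ≈ 36.1, y ≈ 136.1 km.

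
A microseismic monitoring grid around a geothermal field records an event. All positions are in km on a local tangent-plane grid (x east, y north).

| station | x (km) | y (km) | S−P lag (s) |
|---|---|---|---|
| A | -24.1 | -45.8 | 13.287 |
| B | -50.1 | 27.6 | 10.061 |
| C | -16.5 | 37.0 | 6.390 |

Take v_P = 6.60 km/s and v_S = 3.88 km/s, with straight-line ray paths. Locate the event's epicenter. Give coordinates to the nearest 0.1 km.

Distance from S−P lag: d = Δt · v_P v_S / (v_P − v_S) = Δt · (6.60·3.88)/(6.60−3.88) ≈ 9.4147·Δt.
So d_A = 125.09, d_B = 94.72, d_C = 60.16 km.
Circle about each station: (x + 24.1)² + (y + 45.8)² = 125.09²; (x + 50.1)² + (y − 27.6)² = 94.72²; (x + 16.5)² + (y − 37.0)² = 60.16².
Subtracting the A equation from the B and C equations removes the quadratic terms:
-52.0 x + 146.8 y = 7268.95
15.2 x + 165.6 y = 10991.08
Solving the 2×2 system: x ≈ 37.8, y ≈ 62.9 km.

x ≈ 37.8 km, y ≈ 62.9 km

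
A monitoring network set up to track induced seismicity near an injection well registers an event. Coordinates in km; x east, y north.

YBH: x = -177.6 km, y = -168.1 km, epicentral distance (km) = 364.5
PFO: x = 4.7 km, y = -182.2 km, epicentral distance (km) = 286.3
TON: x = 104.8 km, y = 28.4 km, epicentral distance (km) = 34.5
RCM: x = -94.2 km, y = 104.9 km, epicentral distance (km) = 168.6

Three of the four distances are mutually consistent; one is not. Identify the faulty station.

TON

Solve using three stations at a time. Using YBH, PFO, RCM (subtract circle equations pairwise → linear system) gives (x, y) ≈ (74.1, 95.5).
Distances from that point to each station vs reported:
  YBH: calculated 364.5 vs reported 364.5 → residual 0.0 km
  PFO: calculated 286.3 vs reported 286.3 → residual 0.0 km
  TON: calculated 73.8 vs reported 34.5 → residual 39.3 km
  RCM: calculated 168.5 vs reported 168.6 → residual 0.1 km
YBH, PFO, RCM are mutually consistent (residuals ≈ 0); TON is off by 39.3 km.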